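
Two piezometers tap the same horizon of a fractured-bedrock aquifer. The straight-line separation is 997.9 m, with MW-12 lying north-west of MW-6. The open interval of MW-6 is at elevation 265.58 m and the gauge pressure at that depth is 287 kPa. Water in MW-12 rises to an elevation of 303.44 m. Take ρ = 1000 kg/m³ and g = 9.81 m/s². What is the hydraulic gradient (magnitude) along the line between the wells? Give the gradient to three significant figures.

i ≈ 0.00862

Pressure head at MW-6: ψ = P/(ρg) = 287×1000 / (1000 × 9.81) = 29.26 m.
Total head at MW-6: h = z + ψ = 265.58 + 29.26 = 294.84 m.
Total head at MW-12: h = 303.44 m (water level in the piezometer is the total head).
Head difference: h(MW-6) − h(MW-12) = 294.84 − 303.44 = -8.60 m.
Hydraulic gradient: i = |Δh| / L = 8.60 / 997.9 = 0.00862.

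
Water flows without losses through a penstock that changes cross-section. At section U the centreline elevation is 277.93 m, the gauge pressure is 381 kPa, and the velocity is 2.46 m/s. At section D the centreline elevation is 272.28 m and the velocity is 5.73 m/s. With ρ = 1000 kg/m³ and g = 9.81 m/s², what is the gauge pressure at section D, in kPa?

Pressure head at U: ψ₁ = P₁/(ρg) = 381×1000 / (1000 × 9.81) = 38.84 m.
Velocity heads: v₁²/2g = 2.46²/19.62 = 0.308 m; v₂²/2g = 5.73²/19.62 = 1.673 m.
Total head H = z₁ + ψ₁ + v₁²/2g = 277.93 + 38.84 + 0.308 = 317.08 m.
ψ₂ = H − z₂ − v₂²/2g = 317.08 − 272.28 − 1.673 = 43.13 m.
P₂ = ρgψ₂ = 1000 × 9.81 × 43.13 ≈ 423 kPa.

P₂ ≈ 423 kPa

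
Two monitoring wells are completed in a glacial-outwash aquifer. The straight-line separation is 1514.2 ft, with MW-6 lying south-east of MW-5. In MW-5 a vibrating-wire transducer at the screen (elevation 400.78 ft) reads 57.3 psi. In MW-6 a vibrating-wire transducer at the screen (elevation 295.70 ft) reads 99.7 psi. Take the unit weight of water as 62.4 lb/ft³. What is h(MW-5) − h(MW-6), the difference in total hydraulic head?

Δh ≈ 7.23 ft

Pressure head at MW-5: ψ = 144·P/γ = 144 × 57.3 / 62.4 = 132.23 ft.
Total head at MW-5: h = z + ψ = 400.78 + 132.23 = 533.01 ft.
Pressure head at MW-6: ψ = 144·P/γ = 144 × 99.7 / 62.4 = 230.08 ft.
Total head at MW-6: h = z + ψ = 295.70 + 230.08 = 525.78 ft.
Head difference: h(MW-5) − h(MW-6) = 533.01 − 525.78 = 7.23 ft.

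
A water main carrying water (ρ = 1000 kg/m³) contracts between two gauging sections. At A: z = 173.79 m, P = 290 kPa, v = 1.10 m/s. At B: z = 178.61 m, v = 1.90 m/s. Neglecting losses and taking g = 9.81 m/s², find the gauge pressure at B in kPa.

P₂ ≈ 242 kPa

Pressure head at A: ψ₁ = P₁/(ρg) = 290×1000 / (1000 × 9.81) = 29.56 m.
Velocity heads: v₁²/2g = 1.10²/19.62 = 0.062 m; v₂²/2g = 1.90²/19.62 = 0.184 m.
Total head H = z₁ + ψ₁ + v₁²/2g = 173.79 + 29.56 + 0.062 = 203.41 m.
ψ₂ = H − z₂ − v₂²/2g = 203.41 − 178.61 − 0.184 = 24.62 m.
P₂ = ρgψ₂ = 1000 × 9.81 × 24.62 ≈ 242 kPa.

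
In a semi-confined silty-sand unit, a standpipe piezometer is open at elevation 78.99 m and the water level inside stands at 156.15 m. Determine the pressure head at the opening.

ψ ≈ 77.16 m

Total head h = 156.15 m (the water-surface elevation in the piezometer).
Pressure head ψ = h − z = 156.15 − 78.99 = 77.16 m.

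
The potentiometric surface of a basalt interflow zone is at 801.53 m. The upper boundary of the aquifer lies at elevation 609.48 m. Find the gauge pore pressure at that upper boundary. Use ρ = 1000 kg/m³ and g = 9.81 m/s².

P ≈ 1880 kPa

Pressure head at the aquifer top: ψ = h − z = 801.53 − 609.48 = 192.05 m.
P = ρgψ = 1000 × 9.81 × 192.05 = 1884010 Pa ≈ 1880 kPa.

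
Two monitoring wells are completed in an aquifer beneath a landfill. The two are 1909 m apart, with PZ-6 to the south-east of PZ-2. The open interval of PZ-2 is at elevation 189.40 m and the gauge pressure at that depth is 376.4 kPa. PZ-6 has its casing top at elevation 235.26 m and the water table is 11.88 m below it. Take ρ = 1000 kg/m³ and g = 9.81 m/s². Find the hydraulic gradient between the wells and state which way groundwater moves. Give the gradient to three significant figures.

Pressure head at PZ-2: ψ = P/(ρg) = 376.4×1000 / (1000 × 9.81) = 38.37 m.
Total head at PZ-2: h = z + ψ = 189.40 + 38.37 = 227.77 m.
Total head at PZ-6: h = 235.26 − 11.88 = 223.38 m.
Head difference: h(PZ-2) − h(PZ-6) = 227.77 − 223.38 = 4.39 m.
Hydraulic gradient: i = |Δh| / L = 4.39 / 1909 = 0.00230.
Flow is from higher to lower head: from PZ-2 toward PZ-6, i.e. toward the south-east.

i ≈ 0.00230; groundwater flows toward the south-east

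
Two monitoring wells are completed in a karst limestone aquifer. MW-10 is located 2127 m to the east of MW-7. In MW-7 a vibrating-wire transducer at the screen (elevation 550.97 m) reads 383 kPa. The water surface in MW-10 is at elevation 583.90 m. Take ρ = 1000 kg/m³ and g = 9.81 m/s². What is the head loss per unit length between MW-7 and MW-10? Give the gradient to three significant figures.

Pressure head at MW-7: ψ = P/(ρg) = 383×1000 / (1000 × 9.81) = 39.04 m.
Total head at MW-7: h = z + ψ = 550.97 + 39.04 = 590.01 m.
Total head at MW-10: h = 583.90 m (water level in the piezometer is the total head).
Head difference: h(MW-7) − h(MW-10) = 590.01 − 583.90 = 6.11 m.
Hydraulic gradient: i = |Δh| / L = 6.11 / 2127 = 0.00287.

i ≈ 0.00287 m/m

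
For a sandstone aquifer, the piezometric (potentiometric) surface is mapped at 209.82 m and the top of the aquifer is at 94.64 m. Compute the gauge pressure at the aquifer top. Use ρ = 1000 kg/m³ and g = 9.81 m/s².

P ≈ 1130 kPa

Pressure head at the aquifer top: ψ = h − z = 209.82 − 94.64 = 115.18 m.
P = ρgψ = 1000 × 9.81 × 115.18 = 1129916 Pa ≈ 1130 kPa.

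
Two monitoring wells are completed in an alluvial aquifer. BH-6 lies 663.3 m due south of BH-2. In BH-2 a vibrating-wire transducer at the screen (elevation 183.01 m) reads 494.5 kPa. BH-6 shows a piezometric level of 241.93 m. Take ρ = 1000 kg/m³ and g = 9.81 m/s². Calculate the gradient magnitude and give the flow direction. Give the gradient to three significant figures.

i ≈ 0.0128; groundwater flows toward the north

Pressure head at BH-2: ψ = P/(ρg) = 494.5×1000 / (1000 × 9.81) = 50.41 m.
Total head at BH-2: h = z + ψ = 183.01 + 50.41 = 233.42 m.
Total head at BH-6: h = 241.93 m (water level in the piezometer is the total head).
Head difference: h(BH-2) − h(BH-6) = 233.42 − 241.93 = -8.51 m.
Hydraulic gradient: i = |Δh| / L = 8.51 / 663.3 = 0.0128.
Flow is from higher to lower head: from BH-6 toward BH-2, i.e. toward the north.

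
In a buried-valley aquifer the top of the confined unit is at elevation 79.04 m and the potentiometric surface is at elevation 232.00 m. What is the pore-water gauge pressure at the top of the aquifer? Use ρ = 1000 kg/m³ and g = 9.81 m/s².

P ≈ 1500 kPa

Pressure head at the aquifer top: ψ = h − z = 232.00 − 79.04 = 152.96 m.
P = ρgψ = 1000 × 9.81 × 152.96 = 1500538 Pa ≈ 1500 kPa.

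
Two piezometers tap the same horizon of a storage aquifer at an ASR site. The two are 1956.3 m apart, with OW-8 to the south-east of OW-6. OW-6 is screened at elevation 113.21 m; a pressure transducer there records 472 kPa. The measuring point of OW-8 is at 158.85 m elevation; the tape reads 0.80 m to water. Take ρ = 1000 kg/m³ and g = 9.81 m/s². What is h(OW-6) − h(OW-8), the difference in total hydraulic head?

Δh ≈ 3.27 m

Pressure head at OW-6: ψ = P/(ρg) = 472×1000 / (1000 × 9.81) = 48.11 m.
Total head at OW-6: h = z + ψ = 113.21 + 48.11 = 161.32 m.
Total head at OW-8: h = 158.85 − 0.80 = 158.05 m.
Head difference: h(OW-6) − h(OW-8) = 161.32 − 158.05 = 3.27 m.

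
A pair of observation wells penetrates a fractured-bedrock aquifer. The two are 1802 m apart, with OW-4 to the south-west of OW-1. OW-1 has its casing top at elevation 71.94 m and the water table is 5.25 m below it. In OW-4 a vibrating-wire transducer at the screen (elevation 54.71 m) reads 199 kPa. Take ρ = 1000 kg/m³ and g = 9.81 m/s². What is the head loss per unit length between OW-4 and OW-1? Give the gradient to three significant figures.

i ≈ 0.00461 m/m

Total head at OW-1: h = 71.94 − 5.25 = 66.69 m.
Pressure head at OW-4: ψ = P/(ρg) = 199×1000 / (1000 × 9.81) = 20.29 m.
Total head at OW-4: h = z + ψ = 54.71 + 20.29 = 75.00 m.
Head difference: h(OW-1) − h(OW-4) = 66.69 − 75.00 = -8.31 m.
Hydraulic gradient: i = |Δh| / L = 8.31 / 1802 = 0.00461.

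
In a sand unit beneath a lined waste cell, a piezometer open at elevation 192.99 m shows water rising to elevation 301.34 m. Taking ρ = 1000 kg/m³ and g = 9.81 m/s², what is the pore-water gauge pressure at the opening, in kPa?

Pressure head ψ = h − z = 301.34 − 192.99 = 108.35 m.
P = ρgψ = 1000 × 9.81 × 108.35 = 1062914 Pa ≈ 1060 kPa.

P ≈ 1060 kPa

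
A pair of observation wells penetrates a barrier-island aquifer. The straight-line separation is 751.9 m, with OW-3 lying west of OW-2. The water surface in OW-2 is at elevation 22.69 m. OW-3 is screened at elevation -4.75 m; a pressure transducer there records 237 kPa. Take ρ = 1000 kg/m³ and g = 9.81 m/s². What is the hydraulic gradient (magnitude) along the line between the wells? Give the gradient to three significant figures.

Total head at OW-2: h = 22.69 m (water level in the piezometer is the total head).
Pressure head at OW-3: ψ = P/(ρg) = 237×1000 / (1000 × 9.81) = 24.16 m.
Total head at OW-3: h = z + ψ = -4.75 + 24.16 = 19.41 m.
Head difference: h(OW-2) − h(OW-3) = 22.69 − 19.41 = 3.28 m.
Hydraulic gradient: i = |Δh| / L = 3.28 / 751.9 = 0.00436.

i ≈ 0.00436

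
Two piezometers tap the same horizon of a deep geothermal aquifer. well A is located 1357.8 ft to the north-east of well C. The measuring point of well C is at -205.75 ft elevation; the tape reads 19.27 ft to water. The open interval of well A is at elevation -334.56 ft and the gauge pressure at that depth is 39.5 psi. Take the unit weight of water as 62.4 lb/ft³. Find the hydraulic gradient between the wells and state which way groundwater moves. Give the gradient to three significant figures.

i ≈ 0.0135; groundwater flows toward the north-east

Total head at well C: h = -205.75 − 19.27 = -225.02 ft.
Pressure head at well A: ψ = 144·P/γ = 144 × 39.5 / 62.4 = 91.15 ft.
Total head at well A: h = z + ψ = -334.56 + 91.15 = -243.41 ft.
Head difference: h(well C) − h(well A) = -225.02 − (-243.41) = 18.39 ft.
Hydraulic gradient: i = |Δh| / L = 18.39 / 1357.8 = 0.0135.
Flow is from higher to lower head: from well C toward well A, i.e. toward the north-east.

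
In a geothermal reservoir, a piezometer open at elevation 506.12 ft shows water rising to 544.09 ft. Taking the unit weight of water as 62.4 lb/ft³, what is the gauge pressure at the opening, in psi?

Pressure head ψ = h − z = 544.09 − 506.12 = 37.97 ft.
P = γ·ψ / 144 = 62.4 × 37.97 / 144 = 16.5 psi.

P ≈ 16.5 psi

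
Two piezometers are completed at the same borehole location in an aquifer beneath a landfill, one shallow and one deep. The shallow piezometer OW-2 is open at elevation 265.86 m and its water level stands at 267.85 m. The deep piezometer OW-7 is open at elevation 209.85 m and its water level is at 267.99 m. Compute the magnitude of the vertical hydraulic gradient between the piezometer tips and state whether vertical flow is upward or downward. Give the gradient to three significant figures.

|i_v| ≈ 0.00250; vertical flow is upward

Total head at OW-2: h = 267.85 m (water level in the standpipe).
Total head at OW-7: h = 267.99 m.
Δh = h(OW-2) − h(OW-7) = 267.85 − 267.99 = -0.14 m.
Vertical separation Δz = 265.86 − 209.85 = 56.01 m.
|i_v| = |Δh| / Δz = 0.14 / 56.01 = 0.00250.
Head is higher in the deep piezometer, so vertical flow is upward (discharge condition).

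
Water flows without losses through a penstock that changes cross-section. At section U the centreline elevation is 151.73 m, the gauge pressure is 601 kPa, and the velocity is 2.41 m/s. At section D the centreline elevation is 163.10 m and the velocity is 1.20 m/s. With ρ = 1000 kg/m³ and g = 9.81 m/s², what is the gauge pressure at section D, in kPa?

Pressure head at U: ψ₁ = P₁/(ρg) = 601×1000 / (1000 × 9.81) = 61.26 m.
Velocity heads: v₁²/2g = 2.41²/19.62 = 0.296 m; v₂²/2g = 1.20²/19.62 = 0.073 m.
Total head H = z₁ + ψ₁ + v₁²/2g = 151.73 + 61.26 + 0.296 = 213.29 m.
ψ₂ = H − z₂ − v₂²/2g = 213.29 − 163.10 − 0.073 = 50.12 m.
P₂ = ρgψ₂ = 1000 × 9.81 × 50.12 ≈ 492 kPa.

P₂ ≈ 492 kPa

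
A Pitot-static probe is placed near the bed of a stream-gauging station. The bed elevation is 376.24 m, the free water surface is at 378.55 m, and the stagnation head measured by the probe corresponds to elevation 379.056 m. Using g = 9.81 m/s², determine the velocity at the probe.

v ≈ 3.15 m/s

Near the bed, under hydrostatic conditions, the piezometric head (z + ψ) equals the free-surface elevation, 378.55 m.
Velocity head = total − piezometric = 379.056 − 378.55 = 0.506 m.
v = √(2g·h_v) = √(2 × 9.81 × 0.506) = 3.15 m/s.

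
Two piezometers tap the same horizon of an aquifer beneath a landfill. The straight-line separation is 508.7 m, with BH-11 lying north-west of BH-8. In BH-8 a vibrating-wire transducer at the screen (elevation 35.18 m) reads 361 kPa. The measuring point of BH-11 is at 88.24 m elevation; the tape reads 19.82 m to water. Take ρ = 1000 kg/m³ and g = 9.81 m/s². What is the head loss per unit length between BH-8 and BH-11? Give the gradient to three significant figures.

i ≈ 0.00700 m/m

Pressure head at BH-8: ψ = P/(ρg) = 361×1000 / (1000 × 9.81) = 36.80 m.
Total head at BH-8: h = z + ψ = 35.18 + 36.80 = 71.98 m.
Total head at BH-11: h = 88.24 − 19.82 = 68.42 m.
Head difference: h(BH-8) − h(BH-11) = 71.98 − 68.42 = 3.56 m.
Hydraulic gradient: i = |Δh| / L = 3.56 / 508.7 = 0.00700.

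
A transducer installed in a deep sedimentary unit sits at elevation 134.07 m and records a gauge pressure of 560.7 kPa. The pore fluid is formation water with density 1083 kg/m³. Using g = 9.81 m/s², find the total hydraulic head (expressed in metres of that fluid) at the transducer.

h ≈ 186.85 m

ψ = P/(ρg) = 560.7×1000 / (1083 × 9.81) = 52.78 m.
h = z + ψ = 134.07 + 52.78 = 186.85 m.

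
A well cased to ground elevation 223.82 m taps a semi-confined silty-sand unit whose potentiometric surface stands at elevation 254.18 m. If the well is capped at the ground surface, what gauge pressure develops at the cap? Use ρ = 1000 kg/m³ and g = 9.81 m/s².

Head above the cap: Δh = 254.18 − 223.82 = 30.36 m.
P = ρgΔh = 1000 × 9.81 × 30.36 = 297832 Pa ≈ 298 kPa.

P ≈ 298 kPa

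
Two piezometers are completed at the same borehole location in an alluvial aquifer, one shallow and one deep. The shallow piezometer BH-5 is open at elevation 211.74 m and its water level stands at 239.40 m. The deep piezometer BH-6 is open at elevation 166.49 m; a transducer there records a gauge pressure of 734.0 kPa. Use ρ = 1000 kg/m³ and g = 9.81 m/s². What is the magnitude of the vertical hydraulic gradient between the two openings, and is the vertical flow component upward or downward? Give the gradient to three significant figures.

|i_v| ≈ 0.0422; vertical flow is upward

Total head at BH-5: h = 239.40 m (water level in the standpipe).
Pressure head at BH-6: ψ = P/(ρg) = 734.0×1000 / (1000 × 9.81) = 74.82 m.
Total head at BH-6: h = z + ψ = 166.49 + 74.82 = 241.31 m.
Δh = h(BH-5) − h(BH-6) = 239.40 − 241.31 = -1.91 m.
Vertical separation Δz = 211.74 − 166.49 = 45.25 m.
|i_v| = |Δh| / Δz = 1.91 / 45.25 = 0.0422.
Head is higher in the deep piezometer, so vertical flow is upward (discharge condition).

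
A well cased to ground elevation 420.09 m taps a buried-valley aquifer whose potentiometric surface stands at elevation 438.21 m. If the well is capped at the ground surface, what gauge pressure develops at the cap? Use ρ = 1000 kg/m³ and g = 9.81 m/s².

Head above the cap: Δh = 438.21 − 420.09 = 18.12 m.
P = ρgΔh = 1000 × 9.81 × 18.12 = 177757 Pa ≈ 178 kPa.

P ≈ 178 kPa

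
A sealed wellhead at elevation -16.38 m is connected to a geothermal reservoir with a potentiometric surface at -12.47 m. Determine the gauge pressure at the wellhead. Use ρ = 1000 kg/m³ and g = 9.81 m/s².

P ≈ 38.4 kPa

Head above the cap: Δh = -12.47 − (-16.38) = 3.91 m.
P = ρgΔh = 1000 × 9.81 × 3.91 = 38357 Pa ≈ 38.4 kPa.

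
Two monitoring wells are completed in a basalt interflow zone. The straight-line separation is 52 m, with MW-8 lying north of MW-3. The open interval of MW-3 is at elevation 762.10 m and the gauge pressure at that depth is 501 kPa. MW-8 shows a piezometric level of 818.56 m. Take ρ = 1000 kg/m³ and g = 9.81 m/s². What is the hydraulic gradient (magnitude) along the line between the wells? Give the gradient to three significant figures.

i ≈ 0.104

Pressure head at MW-3: ψ = P/(ρg) = 501×1000 / (1000 × 9.81) = 51.07 m.
Total head at MW-3: h = z + ψ = 762.10 + 51.07 = 813.17 m.
Total head at MW-8: h = 818.56 m (water level in the piezometer is the total head).
Head difference: h(MW-3) − h(MW-8) = 813.17 − 818.56 = -5.39 m.
Hydraulic gradient: i = |Δh| / L = 5.39 / 52 = 0.104.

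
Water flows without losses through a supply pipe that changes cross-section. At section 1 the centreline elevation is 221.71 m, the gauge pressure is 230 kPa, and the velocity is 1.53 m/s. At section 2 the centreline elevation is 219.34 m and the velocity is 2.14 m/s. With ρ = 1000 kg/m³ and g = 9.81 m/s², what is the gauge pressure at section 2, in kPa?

P₂ ≈ 252 kPa

Pressure head at 1: ψ₁ = P₁/(ρg) = 230×1000 / (1000 × 9.81) = 23.45 m.
Velocity heads: v₁²/2g = 1.53²/19.62 = 0.119 m; v₂²/2g = 2.14²/19.62 = 0.233 m.
Total head H = z₁ + ψ₁ + v₁²/2g = 221.71 + 23.45 + 0.119 = 245.28 m.
ψ₂ = H − z₂ − v₂²/2g = 245.28 − 219.34 − 0.233 = 25.71 m.
P₂ = ρgψ₂ = 1000 × 9.81 × 25.71 ≈ 252 kPa.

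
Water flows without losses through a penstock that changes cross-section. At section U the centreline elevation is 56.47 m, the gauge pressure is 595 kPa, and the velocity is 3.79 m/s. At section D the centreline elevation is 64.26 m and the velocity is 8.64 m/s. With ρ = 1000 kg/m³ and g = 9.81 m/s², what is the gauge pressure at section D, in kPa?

P₂ ≈ 488 kPa

Pressure head at U: ψ₁ = P₁/(ρg) = 595×1000 / (1000 × 9.81) = 60.65 m.
Velocity heads: v₁²/2g = 3.79²/19.62 = 0.732 m; v₂²/2g = 8.64²/19.62 = 3.805 m.
Total head H = z₁ + ψ₁ + v₁²/2g = 56.47 + 60.65 + 0.732 = 117.85 m.
ψ₂ = H − z₂ − v₂²/2g = 117.85 − 64.26 − 3.805 = 49.78 m.
P₂ = ρgψ₂ = 1000 × 9.81 × 49.78 ≈ 488 kPa.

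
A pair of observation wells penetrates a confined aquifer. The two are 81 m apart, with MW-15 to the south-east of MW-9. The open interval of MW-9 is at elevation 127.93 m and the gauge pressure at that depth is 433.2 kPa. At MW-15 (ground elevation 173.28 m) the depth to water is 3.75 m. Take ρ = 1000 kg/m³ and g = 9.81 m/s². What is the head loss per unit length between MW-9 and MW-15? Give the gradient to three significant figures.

Pressure head at MW-9: ψ = P/(ρg) = 433.2×1000 / (1000 × 9.81) = 44.16 m.
Total head at MW-9: h = z + ψ = 127.93 + 44.16 = 172.09 m.
Total head at MW-15: h = 173.28 − 3.75 = 169.53 m.
Head difference: h(MW-9) − h(MW-15) = 172.09 − 169.53 = 2.56 m.
Hydraulic gradient: i = |Δh| / L = 2.56 / 81 = 0.0316.

i ≈ 0.0316 m/m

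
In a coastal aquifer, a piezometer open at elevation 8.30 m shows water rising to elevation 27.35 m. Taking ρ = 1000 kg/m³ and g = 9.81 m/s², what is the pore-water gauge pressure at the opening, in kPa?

P ≈ 187 kPa

Pressure head ψ = h − z = 27.35 − 8.30 = 19.05 m.
P = ρgψ = 1000 × 9.81 × 19.05 = 186880 Pa ≈ 187 kPa.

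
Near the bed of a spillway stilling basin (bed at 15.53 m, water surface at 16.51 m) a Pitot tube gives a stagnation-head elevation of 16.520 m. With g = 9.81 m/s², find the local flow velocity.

v ≈ 0.443 m/s

Near the bed, under hydrostatic conditions, the piezometric head (z + ψ) equals the free-surface elevation, 16.51 m.
Velocity head = total − piezometric = 16.520 − 16.51 = 0.010 m.
v = √(2g·h_v) = √(2 × 9.81 × 0.010) = 0.443 m/s.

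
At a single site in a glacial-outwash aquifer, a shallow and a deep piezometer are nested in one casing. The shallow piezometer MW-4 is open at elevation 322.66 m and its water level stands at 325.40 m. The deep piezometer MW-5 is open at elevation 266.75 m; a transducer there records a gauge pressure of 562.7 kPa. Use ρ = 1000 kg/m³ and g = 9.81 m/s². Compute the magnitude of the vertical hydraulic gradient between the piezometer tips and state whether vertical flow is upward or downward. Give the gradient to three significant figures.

Total head at MW-4: h = 325.40 m (water level in the standpipe).
Pressure head at MW-5: ψ = P/(ρg) = 562.7×1000 / (1000 × 9.81) = 57.36 m.
Total head at MW-5: h = z + ψ = 266.75 + 57.36 = 324.11 m.
Δh = h(MW-4) − h(MW-5) = 325.40 − 324.11 = 1.29 m.
Vertical separation Δz = 322.66 − 266.75 = 55.91 m.
|i_v| = |Δh| / Δz = 1.29 / 55.91 = 0.0231.
Head is higher in the shallow piezometer, so vertical flow is downward (recharge condition).

|i_v| ≈ 0.0231; vertical flow is downward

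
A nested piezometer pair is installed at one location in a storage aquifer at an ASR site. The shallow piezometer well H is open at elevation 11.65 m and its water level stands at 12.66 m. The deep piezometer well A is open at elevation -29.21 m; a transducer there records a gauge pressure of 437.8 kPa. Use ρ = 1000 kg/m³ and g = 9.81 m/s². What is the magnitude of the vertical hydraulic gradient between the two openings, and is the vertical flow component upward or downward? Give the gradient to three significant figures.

|i_v| ≈ 0.0675; vertical flow is upward

Total head at well H: h = 12.66 m (water level in the standpipe).
Pressure head at well A: ψ = P/(ρg) = 437.8×1000 / (1000 × 9.81) = 44.63 m.
Total head at well A: h = z + ψ = -29.21 + 44.63 = 15.42 m.
Δh = h(well H) − h(well A) = 12.66 − 15.42 = -2.76 m.
Vertical separation Δz = 11.65 − (-29.21) = 40.86 m.
|i_v| = |Δh| / Δz = 2.76 / 40.86 = 0.0675.
Head is higher in the deep piezometer, so vertical flow is upward (discharge condition).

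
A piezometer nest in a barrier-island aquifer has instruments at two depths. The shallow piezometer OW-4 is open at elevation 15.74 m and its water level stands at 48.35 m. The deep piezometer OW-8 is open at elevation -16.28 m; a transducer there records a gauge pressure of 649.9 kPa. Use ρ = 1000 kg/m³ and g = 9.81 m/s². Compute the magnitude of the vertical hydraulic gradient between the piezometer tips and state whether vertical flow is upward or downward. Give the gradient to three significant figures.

Total head at OW-4: h = 48.35 m (water level in the standpipe).
Pressure head at OW-8: ψ = P/(ρg) = 649.9×1000 / (1000 × 9.81) = 66.25 m.
Total head at OW-8: h = z + ψ = -16.28 + 66.25 = 49.97 m.
Δh = h(OW-4) − h(OW-8) = 48.35 − 49.97 = -1.62 m.
Vertical separation Δz = 15.74 − (-16.28) = 32.02 m.
|i_v| = |Δh| / Δz = 1.62 / 32.02 = 0.0506.
Head is higher in the deep piezometer, so vertical flow is upward (discharge condition).

|i_v| ≈ 0.0506; vertical flow is upward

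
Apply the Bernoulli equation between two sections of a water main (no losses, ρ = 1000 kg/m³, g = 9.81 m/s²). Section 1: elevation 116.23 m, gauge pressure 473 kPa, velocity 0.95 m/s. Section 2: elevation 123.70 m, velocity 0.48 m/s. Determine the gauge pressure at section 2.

P₂ ≈ 400 kPa

Pressure head at 1: ψ₁ = P₁/(ρg) = 473×1000 / (1000 × 9.81) = 48.22 m.
Velocity heads: v₁²/2g = 0.95²/19.62 = 0.046 m; v₂²/2g = 0.48²/19.62 = 0.012 m.
Total head H = z₁ + ψ₁ + v₁²/2g = 116.23 + 48.22 + 0.046 = 164.50 m.
ψ₂ = H − z₂ − v₂²/2g = 164.50 − 123.70 − 0.012 = 40.79 m.
P₂ = ρgψ₂ = 1000 × 9.81 × 40.79 ≈ 400 kPa.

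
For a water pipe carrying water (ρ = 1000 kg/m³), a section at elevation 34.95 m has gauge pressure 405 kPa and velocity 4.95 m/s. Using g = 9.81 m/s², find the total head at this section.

h ≈ 77.48 m

Pressure head ψ = P/(ρg) = 405×1000 / (1000 × 9.81) = 41.28 m.
Velocity head = v²/(2g) = 4.95² / (2 × 9.81) = 1.249 m.
h = z + ψ + v²/(2g) = 34.95 + 41.28 + 1.249 = 77.48 m.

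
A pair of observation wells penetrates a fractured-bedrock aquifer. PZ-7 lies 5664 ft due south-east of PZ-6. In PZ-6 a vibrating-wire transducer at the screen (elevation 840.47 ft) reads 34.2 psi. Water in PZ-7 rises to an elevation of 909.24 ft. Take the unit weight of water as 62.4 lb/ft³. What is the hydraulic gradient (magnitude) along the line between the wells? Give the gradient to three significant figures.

i ≈ 0.00179

Pressure head at PZ-6: ψ = 144·P/γ = 144 × 34.2 / 62.4 = 78.92 ft.
Total head at PZ-6: h = z + ψ = 840.47 + 78.92 = 919.39 ft.
Total head at PZ-7: h = 909.24 ft (water level in the piezometer is the total head).
Head difference: h(PZ-6) − h(PZ-7) = 919.39 − 909.24 = 10.15 ft.
Hydraulic gradient: i = |Δh| / L = 10.15 / 5664 = 0.00179.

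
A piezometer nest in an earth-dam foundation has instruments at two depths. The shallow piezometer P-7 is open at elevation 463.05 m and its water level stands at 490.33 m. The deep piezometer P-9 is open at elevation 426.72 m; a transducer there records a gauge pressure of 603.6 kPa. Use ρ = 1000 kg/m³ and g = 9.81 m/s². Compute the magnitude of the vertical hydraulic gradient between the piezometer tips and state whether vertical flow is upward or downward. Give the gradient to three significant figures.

Total head at P-7: h = 490.33 m (water level in the standpipe).
Pressure head at P-9: ψ = P/(ρg) = 603.6×1000 / (1000 × 9.81) = 61.53 m.
Total head at P-9: h = z + ψ = 426.72 + 61.53 = 488.25 m.
Δh = h(P-7) − h(P-9) = 490.33 − 488.25 = 2.08 m.
Vertical separation Δz = 463.05 − 426.72 = 36.33 m.
|i_v| = |Δh| / Δz = 2.08 / 36.33 = 0.0573.
Head is higher in the shallow piezometer, so vertical flow is downward (recharge condition).

|i_v| ≈ 0.0573; vertical flow is downward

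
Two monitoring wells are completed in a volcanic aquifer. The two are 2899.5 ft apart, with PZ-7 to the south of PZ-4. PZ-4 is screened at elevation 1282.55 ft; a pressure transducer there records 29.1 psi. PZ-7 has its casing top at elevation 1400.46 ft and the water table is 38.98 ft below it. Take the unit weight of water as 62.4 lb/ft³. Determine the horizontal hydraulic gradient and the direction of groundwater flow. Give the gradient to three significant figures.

Pressure head at PZ-4: ψ = 144·P/γ = 144 × 29.1 / 62.4 = 67.15 ft.
Total head at PZ-4: h = z + ψ = 1282.55 + 67.15 = 1349.70 ft.
Total head at PZ-7: h = 1400.46 − 38.98 = 1361.48 ft.
Head difference: h(PZ-4) − h(PZ-7) = 1349.70 − 1361.48 = -11.78 ft.
Hydraulic gradient: i = |Δh| / L = 11.78 / 2899.5 = 0.00406.
Flow is from higher to lower head: from PZ-7 toward PZ-4, i.e. toward the north.

i ≈ 0.00406; groundwater flows toward the north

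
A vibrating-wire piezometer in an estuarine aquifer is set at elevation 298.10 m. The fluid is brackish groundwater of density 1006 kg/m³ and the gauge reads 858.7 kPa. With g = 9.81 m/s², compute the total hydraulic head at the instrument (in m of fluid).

ψ = P/(ρg) = 858.7×1000 / (1006 × 9.81) = 87.01 m.
h = z + ψ = 298.10 + 87.01 = 385.11 m.

h ≈ 385.11 m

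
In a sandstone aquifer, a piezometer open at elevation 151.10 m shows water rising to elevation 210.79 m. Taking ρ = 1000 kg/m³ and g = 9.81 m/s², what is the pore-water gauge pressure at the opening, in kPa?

P ≈ 586 kPa

Pressure head ψ = h − z = 210.79 − 151.10 = 59.69 m.
P = ρgψ = 1000 × 9.81 × 59.69 = 585559 Pa ≈ 586 kPa.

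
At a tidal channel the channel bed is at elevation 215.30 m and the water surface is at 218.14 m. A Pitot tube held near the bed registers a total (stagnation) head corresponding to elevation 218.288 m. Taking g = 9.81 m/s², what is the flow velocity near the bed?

Near the bed, under hydrostatic conditions, the piezometric head (z + ψ) equals the free-surface elevation, 218.14 m.
Velocity head = total − piezometric = 218.288 − 218.14 = 0.148 m.
v = √(2g·h_v) = √(2 × 9.81 × 0.148) = 1.70 m/s.

v ≈ 1.70 m/s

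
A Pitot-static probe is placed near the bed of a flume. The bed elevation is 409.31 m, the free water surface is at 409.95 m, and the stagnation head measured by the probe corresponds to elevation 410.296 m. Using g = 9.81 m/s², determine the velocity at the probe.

Near the bed, under hydrostatic conditions, the piezometric head (z + ψ) equals the free-surface elevation, 409.95 m.
Velocity head = total − piezometric = 410.296 − 409.95 = 0.346 m.
v = √(2g·h_v) = √(2 × 9.81 × 0.346) = 2.61 m/s.

v ≈ 2.61 m/s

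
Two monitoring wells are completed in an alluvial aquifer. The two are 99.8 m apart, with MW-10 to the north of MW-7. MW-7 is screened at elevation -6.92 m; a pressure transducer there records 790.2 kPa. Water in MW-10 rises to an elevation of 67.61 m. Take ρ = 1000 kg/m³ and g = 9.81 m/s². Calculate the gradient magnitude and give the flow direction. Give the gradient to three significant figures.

i ≈ 0.0603; groundwater flows toward the north

Pressure head at MW-7: ψ = P/(ρg) = 790.2×1000 / (1000 × 9.81) = 80.55 m.
Total head at MW-7: h = z + ψ = -6.92 + 80.55 = 73.63 m.
Total head at MW-10: h = 67.61 m (water level in the piezometer is the total head).
Head difference: h(MW-7) − h(MW-10) = 73.63 − 67.61 = 6.02 m.
Hydraulic gradient: i = |Δh| / L = 6.02 / 99.8 = 0.0603.
Flow is from higher to lower head: from MW-7 toward MW-10, i.e. toward the north.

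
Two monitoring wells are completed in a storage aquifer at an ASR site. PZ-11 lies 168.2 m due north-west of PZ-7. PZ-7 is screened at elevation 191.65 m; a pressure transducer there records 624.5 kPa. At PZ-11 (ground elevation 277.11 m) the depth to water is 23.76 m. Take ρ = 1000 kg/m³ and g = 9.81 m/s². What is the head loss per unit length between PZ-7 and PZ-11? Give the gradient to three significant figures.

i ≈ 0.0117 m/m

Pressure head at PZ-7: ψ = P/(ρg) = 624.5×1000 / (1000 × 9.81) = 63.66 m.
Total head at PZ-7: h = z + ψ = 191.65 + 63.66 = 255.31 m.
Total head at PZ-11: h = 277.11 − 23.76 = 253.35 m.
Head difference: h(PZ-7) − h(PZ-11) = 255.31 − 253.35 = 1.96 m.
Hydraulic gradient: i = |Δh| / L = 1.96 / 168.2 = 0.0117.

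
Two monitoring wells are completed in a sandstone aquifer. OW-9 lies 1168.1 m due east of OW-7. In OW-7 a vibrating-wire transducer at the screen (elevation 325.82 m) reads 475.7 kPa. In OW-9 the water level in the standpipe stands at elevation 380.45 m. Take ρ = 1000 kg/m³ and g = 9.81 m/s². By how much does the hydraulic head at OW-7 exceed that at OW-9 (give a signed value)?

Δh ≈ -6.14 m

Pressure head at OW-7: ψ = P/(ρg) = 475.7×1000 / (1000 × 9.81) = 48.49 m.
Total head at OW-7: h = z + ψ = 325.82 + 48.49 = 374.31 m.
Total head at OW-9: h = 380.45 m (water level in the piezometer is the total head).
Head difference: h(OW-7) − h(OW-9) = 374.31 − 380.45 = -6.14 m.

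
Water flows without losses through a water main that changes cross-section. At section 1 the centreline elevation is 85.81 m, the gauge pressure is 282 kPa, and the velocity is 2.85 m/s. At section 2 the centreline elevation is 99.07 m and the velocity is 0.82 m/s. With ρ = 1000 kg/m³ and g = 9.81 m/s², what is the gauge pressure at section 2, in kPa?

Pressure head at 1: ψ₁ = P₁/(ρg) = 282×1000 / (1000 × 9.81) = 28.75 m.
Velocity heads: v₁²/2g = 2.85²/19.62 = 0.414 m; v₂²/2g = 0.82²/19.62 = 0.034 m.
Total head H = z₁ + ψ₁ + v₁²/2g = 85.81 + 28.75 + 0.414 = 114.97 m.
ψ₂ = H − z₂ − v₂²/2g = 114.97 − 99.07 − 0.034 = 15.87 m.
P₂ = ρgψ₂ = 1000 × 9.81 × 15.87 ≈ 156 kPa.

P₂ ≈ 156 kPa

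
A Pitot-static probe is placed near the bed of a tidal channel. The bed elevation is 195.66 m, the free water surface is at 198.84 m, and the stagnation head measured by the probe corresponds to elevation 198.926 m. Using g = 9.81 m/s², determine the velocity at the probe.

v ≈ 1.30 m/s

Near the bed, under hydrostatic conditions, the piezometric head (z + ψ) equals the free-surface elevation, 198.84 m.
Velocity head = total − piezometric = 198.926 − 198.84 = 0.086 m.
v = √(2g·h_v) = √(2 × 9.81 × 0.086) = 1.30 m/s.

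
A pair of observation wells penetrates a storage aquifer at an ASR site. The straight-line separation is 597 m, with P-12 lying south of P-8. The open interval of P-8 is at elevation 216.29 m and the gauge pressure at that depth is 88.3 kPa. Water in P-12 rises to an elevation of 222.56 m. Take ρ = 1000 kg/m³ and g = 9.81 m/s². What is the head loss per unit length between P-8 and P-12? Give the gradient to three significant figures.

i ≈ 0.00457 m/m

Pressure head at P-8: ψ = P/(ρg) = 88.3×1000 / (1000 × 9.81) = 9.00 m.
Total head at P-8: h = z + ψ = 216.29 + 9.00 = 225.29 m.
Total head at P-12: h = 222.56 m (water level in the piezometer is the total head).
Head difference: h(P-8) − h(P-12) = 225.29 − 222.56 = 2.73 m.
Hydraulic gradient: i = |Δh| / L = 2.73 / 597 = 0.00457.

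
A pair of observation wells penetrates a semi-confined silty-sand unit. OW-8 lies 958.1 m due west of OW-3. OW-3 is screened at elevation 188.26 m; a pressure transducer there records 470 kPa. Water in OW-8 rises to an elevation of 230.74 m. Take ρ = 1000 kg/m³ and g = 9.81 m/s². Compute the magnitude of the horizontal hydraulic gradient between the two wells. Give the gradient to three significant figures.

i ≈ 0.00567

Pressure head at OW-3: ψ = P/(ρg) = 470×1000 / (1000 × 9.81) = 47.91 m.
Total head at OW-3: h = z + ψ = 188.26 + 47.91 = 236.17 m.
Total head at OW-8: h = 230.74 m (water level in the piezometer is the total head).
Head difference: h(OW-3) − h(OW-8) = 236.17 − 230.74 = 5.43 m.
Hydraulic gradient: i = |Δh| / L = 5.43 / 958.1 = 0.00567.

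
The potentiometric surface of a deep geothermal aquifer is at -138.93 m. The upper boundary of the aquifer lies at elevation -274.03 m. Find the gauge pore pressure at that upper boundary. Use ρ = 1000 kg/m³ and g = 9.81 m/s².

Pressure head at the aquifer top: ψ = h − z = -138.93 − (-274.03) = 135.10 m.
P = ρgψ = 1000 × 9.81 × 135.10 = 1325331 Pa ≈ 1330 kPa.

P ≈ 1330 kPa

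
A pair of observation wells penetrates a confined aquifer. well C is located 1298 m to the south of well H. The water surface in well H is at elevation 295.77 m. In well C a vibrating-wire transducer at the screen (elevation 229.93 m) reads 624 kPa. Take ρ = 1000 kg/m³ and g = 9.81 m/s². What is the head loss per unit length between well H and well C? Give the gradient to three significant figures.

i ≈ 0.00172 m/m

Total head at well H: h = 295.77 m (water level in the piezometer is the total head).
Pressure head at well C: ψ = P/(ρg) = 624×1000 / (1000 × 9.81) = 63.61 m.
Total head at well C: h = z + ψ = 229.93 + 63.61 = 293.54 m.
Head difference: h(well H) − h(well C) = 295.77 − 293.54 = 2.23 m.
Hydraulic gradient: i = |Δh| / L = 2.23 / 1298 = 0.00172.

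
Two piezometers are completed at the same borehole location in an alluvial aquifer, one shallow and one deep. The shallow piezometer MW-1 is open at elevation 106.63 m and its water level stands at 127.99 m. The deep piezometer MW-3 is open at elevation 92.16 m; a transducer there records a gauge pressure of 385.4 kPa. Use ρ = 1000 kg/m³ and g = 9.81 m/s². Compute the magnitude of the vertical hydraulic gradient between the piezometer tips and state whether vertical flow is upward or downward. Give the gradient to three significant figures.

Total head at MW-1: h = 127.99 m (water level in the standpipe).
Pressure head at MW-3: ψ = P/(ρg) = 385.4×1000 / (1000 × 9.81) = 39.29 m.
Total head at MW-3: h = z + ψ = 92.16 + 39.29 = 131.45 m.
Δh = h(MW-1) − h(MW-3) = 127.99 − 131.45 = -3.46 m.
Vertical separation Δz = 106.63 − 92.16 = 14.47 m.
|i_v| = |Δh| / Δz = 3.46 / 14.47 = 0.239.
Head is higher in the deep piezometer, so vertical flow is upward (discharge condition).

|i_v| ≈ 0.239; vertical flow is upward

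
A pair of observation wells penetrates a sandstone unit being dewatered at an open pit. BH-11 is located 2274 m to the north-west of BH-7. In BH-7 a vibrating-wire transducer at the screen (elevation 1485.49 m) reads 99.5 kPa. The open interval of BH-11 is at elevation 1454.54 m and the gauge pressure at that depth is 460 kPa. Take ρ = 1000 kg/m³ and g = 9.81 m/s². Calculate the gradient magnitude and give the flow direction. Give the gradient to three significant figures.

i ≈ 0.00255; groundwater flows toward the south-east

Pressure head at BH-7: ψ = P/(ρg) = 99.5×1000 / (1000 × 9.81) = 10.14 m.
Total head at BH-7: h = z + ψ = 1485.49 + 10.14 = 1495.63 m.
Pressure head at BH-11: ψ = P/(ρg) = 460×1000 / (1000 × 9.81) = 46.89 m.
Total head at BH-11: h = z + ψ = 1454.54 + 46.89 = 1501.43 m.
Head difference: h(BH-7) − h(BH-11) = 1495.63 − 1501.43 = -5.80 m.
Hydraulic gradient: i = |Δh| / L = 5.80 / 2274 = 0.00255.
Flow is from higher to lower head: from BH-11 toward BH-7, i.e. toward the south-east.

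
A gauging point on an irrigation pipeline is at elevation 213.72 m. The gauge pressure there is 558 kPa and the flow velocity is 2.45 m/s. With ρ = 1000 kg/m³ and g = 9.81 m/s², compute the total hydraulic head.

Pressure head ψ = P/(ρg) = 558×1000 / (1000 × 9.81) = 56.88 m.
Velocity head = v²/(2g) = 2.45² / (2 × 9.81) = 0.306 m.
h = z + ψ + v²/(2g) = 213.72 + 56.88 + 0.306 = 270.91 m.

h ≈ 270.91 m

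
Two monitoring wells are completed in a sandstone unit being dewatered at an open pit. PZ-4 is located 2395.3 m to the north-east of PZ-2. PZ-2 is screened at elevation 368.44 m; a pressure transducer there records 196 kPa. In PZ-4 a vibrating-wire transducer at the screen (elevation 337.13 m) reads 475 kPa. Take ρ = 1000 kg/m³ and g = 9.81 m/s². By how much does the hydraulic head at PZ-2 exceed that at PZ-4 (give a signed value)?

Δh ≈ 2.87 m

Pressure head at PZ-2: ψ = P/(ρg) = 196×1000 / (1000 × 9.81) = 19.98 m.
Total head at PZ-2: h = z + ψ = 368.44 + 19.98 = 388.42 m.
Pressure head at PZ-4: ψ = P/(ρg) = 475×1000 / (1000 × 9.81) = 48.42 m.
Total head at PZ-4: h = z + ψ = 337.13 + 48.42 = 385.55 m.
Head difference: h(PZ-2) − h(PZ-4) = 388.42 − 385.55 = 2.87 m.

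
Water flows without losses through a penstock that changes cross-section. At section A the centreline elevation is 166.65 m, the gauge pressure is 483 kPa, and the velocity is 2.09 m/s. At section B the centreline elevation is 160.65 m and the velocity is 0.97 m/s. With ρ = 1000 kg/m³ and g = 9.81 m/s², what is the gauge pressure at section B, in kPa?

P₂ ≈ 544 kPa

Pressure head at A: ψ₁ = P₁/(ρg) = 483×1000 / (1000 × 9.81) = 49.24 m.
Velocity heads: v₁²/2g = 2.09²/19.62 = 0.223 m; v₂²/2g = 0.97²/19.62 = 0.048 m.
Total head H = z₁ + ψ₁ + v₁²/2g = 166.65 + 49.24 + 0.223 = 216.11 m.
ψ₂ = H − z₂ − v₂²/2g = 216.11 − 160.65 − 0.048 = 55.41 m.
P₂ = ρgψ₂ = 1000 × 9.81 × 55.41 ≈ 544 kPa.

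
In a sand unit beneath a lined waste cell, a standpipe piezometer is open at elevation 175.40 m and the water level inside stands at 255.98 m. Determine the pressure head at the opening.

Total head h = 255.98 m (the water-surface elevation in the piezometer).
Pressure head ψ = h − z = 255.98 − 175.40 = 80.58 m.

ψ ≈ 80.58 m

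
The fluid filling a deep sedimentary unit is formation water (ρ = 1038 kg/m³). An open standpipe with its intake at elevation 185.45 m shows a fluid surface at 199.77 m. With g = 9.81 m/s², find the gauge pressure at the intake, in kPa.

P ≈ 146 kPa

Pressure head ψ = h − z = 199.77 − 185.45 = 14.32 m.
P = ρgψ = 1038 × 9.81 × 14.32 = 145817 Pa ≈ 146 kPa.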